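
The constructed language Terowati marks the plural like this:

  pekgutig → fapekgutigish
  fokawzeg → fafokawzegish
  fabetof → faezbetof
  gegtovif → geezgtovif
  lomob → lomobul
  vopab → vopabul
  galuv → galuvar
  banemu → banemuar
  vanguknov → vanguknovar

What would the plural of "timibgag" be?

pekgutig and gegtovif both have last vowel 'i' yet inflect differently (fapekgutigish, geezgtovif), so the last vowel is not what conditions the rule; the final letter is.
"timibgag" ends in -g. The stems ending in -g (pekgutig → fapekgutigish, fokawzeg → fafokawzegish) add fa- … -ish around the stem.
So timibgag → fatimibgagish.

fatimibgagish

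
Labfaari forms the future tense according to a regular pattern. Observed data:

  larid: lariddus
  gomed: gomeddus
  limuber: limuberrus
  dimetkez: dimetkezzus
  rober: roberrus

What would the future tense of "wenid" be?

Every pair shown (larid → lariddus, gomed → gomeddus, limuber → limuberrus, …) follows the same rule: double the final consonant and add -us.
So wenid → weniddus.

weniddus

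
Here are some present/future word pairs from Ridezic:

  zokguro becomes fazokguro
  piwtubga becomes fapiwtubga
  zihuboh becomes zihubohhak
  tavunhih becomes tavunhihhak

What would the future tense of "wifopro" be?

zokguro and zihuboh both have last vowel 'o' yet inflect differently (fazokguro, zihubohhak), so the last vowel is not what conditions the rule; whether the stem ends in a vowel or a consonant is.
"wifopro" ends in a vowel. The stems ending in a vowel (zokguro → fazokguro, piwtubga → fapiwtubga) add the prefix fa-.
The other pattern: stems ending in a consonant double the final consonant and add -ak.
So wifopro → fawifopro.

fawifopro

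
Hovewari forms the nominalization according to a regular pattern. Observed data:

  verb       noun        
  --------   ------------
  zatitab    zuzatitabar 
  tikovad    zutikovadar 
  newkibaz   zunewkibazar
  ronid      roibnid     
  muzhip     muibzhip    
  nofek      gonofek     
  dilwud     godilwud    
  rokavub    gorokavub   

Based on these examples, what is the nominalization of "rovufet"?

gorovufet

tikovad and ronid both end in -d yet inflect differently (zutikovadar, roibnid), so the final letter is not what conditions the rule; the last vowel is.
"rovufet" has last vowel 'e'. The one such stem in the data (nofek → gonofek) adds the prefix go-, so the same rule applies.
The other patterns: stems whose last vowel is 'a' add zu- … -ar around the stem; stems whose last vowel is 'i' insert -ib- after the first vowel.
So rovufet → gorovufet.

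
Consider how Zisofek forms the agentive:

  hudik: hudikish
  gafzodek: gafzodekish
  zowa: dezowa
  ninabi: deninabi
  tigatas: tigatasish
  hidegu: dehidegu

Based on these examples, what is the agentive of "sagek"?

sagekish

"sagek" ends in a consonant. The stems ending in a consonant (gafzodek → gafzodekish, hudik → hudikish, tigatas → tigatasish) add -ish.
The other pattern: stems ending in a vowel add the prefix de-.
So sagek → sagekish.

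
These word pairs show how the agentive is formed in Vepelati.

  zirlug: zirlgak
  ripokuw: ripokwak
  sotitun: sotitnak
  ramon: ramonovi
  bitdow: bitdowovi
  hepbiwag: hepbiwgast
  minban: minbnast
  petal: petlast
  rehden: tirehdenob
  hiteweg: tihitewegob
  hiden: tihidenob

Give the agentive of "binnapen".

sotitun and ramon both end in -n yet inflect differently (sotitnak, ramonovi), so the final letter is not what conditions the rule; the last vowel is.
"binnapen" has last vowel 'e'. The stems whose last vowel is 'e' (rehden → tirehdenob, hiteweg → tihitewegob, hiden → tihidenob) add ti- … -ob around the stem.
So binnapen → tibinnapenob.

tibinnapenob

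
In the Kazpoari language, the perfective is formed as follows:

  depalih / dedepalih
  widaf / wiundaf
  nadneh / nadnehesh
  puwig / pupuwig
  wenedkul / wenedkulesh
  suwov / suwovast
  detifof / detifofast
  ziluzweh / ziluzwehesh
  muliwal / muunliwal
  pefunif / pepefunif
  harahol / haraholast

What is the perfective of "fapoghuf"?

"fapoghuf" has last vowel 'u'. The one such stem in the data (wenedkul → wenedkulesh) adds -esh, so the same rule applies.
The other patterns: stems whose last vowel is 'i' repeat the first consonant+vowel as a prefix; stems whose last vowel is 'a' insert -un- after the first vowel; stems whose last vowel is 'o' add -ast.
So fapoghuf → fapoghufesh.

fapoghufesh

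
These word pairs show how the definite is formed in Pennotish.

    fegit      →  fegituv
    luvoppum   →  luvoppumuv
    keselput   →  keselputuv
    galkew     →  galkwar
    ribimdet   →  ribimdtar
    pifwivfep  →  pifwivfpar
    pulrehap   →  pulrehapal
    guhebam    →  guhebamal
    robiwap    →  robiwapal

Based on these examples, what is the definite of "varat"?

varatal

"varat" has last vowel 'a'. The stems whose last vowel is 'a' (pulrehap → pulrehapal, guhebam → guhebamal, robiwap → robiwapal) add -al.
So varat → varatal.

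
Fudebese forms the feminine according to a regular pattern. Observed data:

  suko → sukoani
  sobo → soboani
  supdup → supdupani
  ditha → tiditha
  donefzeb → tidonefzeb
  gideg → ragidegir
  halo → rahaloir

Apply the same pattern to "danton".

"danton" begins with d-. The stems beginning with d- (ditha → tiditha, donefzeb → tidonefzeb) add the prefix ti-.
The other patterns: stems beginning with s- add -ani; stems beginning with g- or h- add ra- … -ir around the stem.
So danton → tidanton.

tidanton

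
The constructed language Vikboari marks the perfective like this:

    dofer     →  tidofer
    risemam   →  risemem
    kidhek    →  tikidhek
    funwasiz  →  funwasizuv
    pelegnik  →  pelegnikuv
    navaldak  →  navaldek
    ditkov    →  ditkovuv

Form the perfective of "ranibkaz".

navaldak and kidhek both end in -k yet inflect differently (navaldek, tikidhek), so the final letter is not what conditions the rule; the last vowel is.
"ranibkaz" has last vowel 'a'. The stems whose last vowel is 'a' (navaldak → navaldek, risemam → risemem) change the last vowel to 'e'.
So ranibkaz → ranibkez.

ranibkez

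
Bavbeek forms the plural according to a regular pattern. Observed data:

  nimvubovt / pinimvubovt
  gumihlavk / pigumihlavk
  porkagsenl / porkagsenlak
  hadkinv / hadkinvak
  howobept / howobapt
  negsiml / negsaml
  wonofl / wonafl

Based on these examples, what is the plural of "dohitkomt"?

dohitkamt

nimvubovt and howobept both end in -t yet inflect differently (pinimvubovt, howobapt), so the final letter is not what conditions the rule; the second-to-last letter is.
"dohitkomt" has second-to-last letter 'm'. The one such stem in the data (negsiml → negsaml) changes the last vowel to 'a' (as do howobept, wonofl), so the same rule applies.
The other patterns: stems whose second-to-last letter is 'v' add the prefix pi-; stems whose second-to-last letter is 'n' add -ak.
So dohitkomt → dohitkamt.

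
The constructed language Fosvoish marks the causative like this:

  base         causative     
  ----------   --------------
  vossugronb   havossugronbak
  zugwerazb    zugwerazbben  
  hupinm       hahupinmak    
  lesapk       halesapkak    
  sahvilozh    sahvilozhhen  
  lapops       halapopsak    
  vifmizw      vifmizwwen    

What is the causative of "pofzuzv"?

zugwerazb and vossugronb both end in -b yet inflect differently (zugwerazbben, havossugronbak), so the final letter is not what conditions the rule; the second-to-last letter is.
"pofzuzv" has second-to-last letter 'z'. The stems whose second-to-last letter is 'z' (zugwerazb → zugwerazbben, sahvilozh → sahvilozhhen, vifmizw → vifmizwwen) double the final consonant and add -en.
The other pattern: stems whose second-to-last letter is 'n' or 'p' add ha- … -ak around the stem.
So pofzuzv → pofzuzvven.

pofzuzvven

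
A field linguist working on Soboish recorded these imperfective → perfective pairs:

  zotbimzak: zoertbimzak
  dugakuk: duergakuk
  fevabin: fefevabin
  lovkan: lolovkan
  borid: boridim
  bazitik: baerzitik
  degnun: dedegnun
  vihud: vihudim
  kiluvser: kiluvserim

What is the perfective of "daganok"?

"daganok" ends in -k. The stems ending in -k (dugakuk → duergakuk, bazitik → baerzitik, zotbimzak → zoertbimzak) insert -er- after the first vowel.
The other patterns: stems ending in -n repeat the first consonant+vowel as a prefix; stems ending in -d or -r add -im.
So daganok → daerganok.

daerganok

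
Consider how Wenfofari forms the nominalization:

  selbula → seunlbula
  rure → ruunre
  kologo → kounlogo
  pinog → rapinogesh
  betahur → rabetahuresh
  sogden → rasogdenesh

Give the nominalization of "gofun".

ragofunesh

"gofun" ends in a consonant. The stems ending in a consonant (pinog → rapinogesh, betahur → rabetahuresh, sogden → rasogdenesh) add ra- … -esh around the stem.
So gofun → ragofunesh.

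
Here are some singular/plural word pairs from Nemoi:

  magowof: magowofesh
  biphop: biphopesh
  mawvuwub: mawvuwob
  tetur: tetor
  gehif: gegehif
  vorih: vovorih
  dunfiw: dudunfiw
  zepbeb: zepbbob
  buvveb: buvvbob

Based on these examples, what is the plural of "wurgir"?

magowof and gehif both end in -f yet inflect differently (magowofesh, gegehif), so the final letter is not what conditions the rule; the last vowel is.
"wurgir" has last vowel 'i'. The stems whose last vowel is 'i' (gehif → gegehif, vorih → vovorih, dunfiw → dudunfiw) repeat the first consonant+vowel as a prefix.
The other patterns: stems whose last vowel is 'o' add -esh; stems whose last vowel is 'u' change the last vowel to 'o'; stems whose last vowel is 'e' delete the last vowel and add -ob.
So wurgir → wuwurgir.

wuwurgir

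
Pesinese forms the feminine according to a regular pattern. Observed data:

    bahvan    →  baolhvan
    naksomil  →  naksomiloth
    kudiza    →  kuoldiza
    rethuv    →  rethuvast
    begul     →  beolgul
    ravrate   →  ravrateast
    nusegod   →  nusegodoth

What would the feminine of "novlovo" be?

novlovooth

naksomil and begul both end in -l yet inflect differently (naksomiloth, beolgul), so the final letter is not what conditions the rule; the first letter is.
"novlovo" begins with n-. The stems beginning with n- (nusegod → nusegodoth, naksomil → naksomiloth) add -oth.
So novlovo → novlovooth.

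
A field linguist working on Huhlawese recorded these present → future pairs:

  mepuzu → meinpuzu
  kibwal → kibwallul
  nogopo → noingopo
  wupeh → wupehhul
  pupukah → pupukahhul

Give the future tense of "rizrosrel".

"rizrosrel" ends in a consonant. The stems ending in a consonant (kibwal → kibwallul, pupukah → pupukahhul, wupeh → wupehhul) double the final consonant and add -ul.
The other pattern: stems ending in a vowel insert -in- after the first vowel.
So rizrosrel → rizrosrellul.

rizrosrellul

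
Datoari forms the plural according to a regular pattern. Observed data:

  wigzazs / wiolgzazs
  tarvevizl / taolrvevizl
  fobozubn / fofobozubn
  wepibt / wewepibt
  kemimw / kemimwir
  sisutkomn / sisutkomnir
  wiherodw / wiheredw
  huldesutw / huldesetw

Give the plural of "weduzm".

weolduzm

fobozubn and sisutkomn both end in -n yet inflect differently (fofobozubn, sisutkomnir), so the final letter is not what conditions the rule; the second-to-last letter is.
"weduzm" has second-to-last letter 'z'. The stems whose second-to-last letter is 'z' (wigzazs → wiolgzazs, tarvevizl → taolrvevizl) insert -ol- after the first vowel.
The other patterns: stems whose second-to-last letter is 'b' repeat the first consonant+vowel as a prefix; stems whose second-to-last letter is 'm' add -ir; stems whose second-to-last letter is 'd' or 't' change the last vowel to 'e'.
So weduzm → weolduzm.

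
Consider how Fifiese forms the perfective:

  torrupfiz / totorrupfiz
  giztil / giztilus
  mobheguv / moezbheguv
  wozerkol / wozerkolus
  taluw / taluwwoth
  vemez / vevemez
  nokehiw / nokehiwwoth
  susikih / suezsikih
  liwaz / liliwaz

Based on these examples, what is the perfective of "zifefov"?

ziezfefov

nokehiw and giztil both have last vowel 'i' yet inflect differently (nokehiwwoth, giztilus), so the last vowel is not what conditions the rule; the final letter is.
"zifefov" ends in -v. The one such stem in the data (mobheguv → moezbheguv) inserts -ez- after the first vowel (as does susikih), so the same rule applies.
The other patterns: stems ending in -w double the final consonant and add -oth; stems ending in -l add -us; stems ending in -z repeat the first consonant+vowel as a prefix.
So zifefov → ziezfefov.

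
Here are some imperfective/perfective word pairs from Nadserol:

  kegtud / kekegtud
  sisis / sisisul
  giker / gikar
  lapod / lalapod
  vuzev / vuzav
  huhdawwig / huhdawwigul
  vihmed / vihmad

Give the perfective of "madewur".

"madewur" has last vowel 'u'. The one such stem in the data (kegtud → kekegtud) repeats the first consonant+vowel as a prefix (as does lapod), so the same rule applies.
So madewur → mamadewur.

mamadewur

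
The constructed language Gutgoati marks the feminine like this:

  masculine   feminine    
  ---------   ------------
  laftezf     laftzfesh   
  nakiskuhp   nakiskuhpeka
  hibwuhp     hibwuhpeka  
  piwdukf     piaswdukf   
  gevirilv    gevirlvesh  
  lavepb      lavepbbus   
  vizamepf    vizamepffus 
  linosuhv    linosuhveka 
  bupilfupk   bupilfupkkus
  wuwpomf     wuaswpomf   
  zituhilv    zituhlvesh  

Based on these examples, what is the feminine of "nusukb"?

gevirilv and linosuhv both end in -v yet inflect differently (gevirlvesh, linosuhveka), so the final letter is not what conditions the rule; the second-to-last letter is.
"nusukb" has second-to-last letter 'k'. The one such stem in the data (piwdukf → piaswdukf) inserts -as- after the first vowel (as does wuwpomf), so the same rule applies.
So nusukb → nuassukb.

nuassukb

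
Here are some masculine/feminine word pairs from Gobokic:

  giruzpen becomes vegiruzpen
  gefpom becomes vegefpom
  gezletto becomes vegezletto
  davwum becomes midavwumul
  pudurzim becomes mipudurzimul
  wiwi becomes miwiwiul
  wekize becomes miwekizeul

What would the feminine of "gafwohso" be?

vegafwohso

gefpom and davwum both end in -m yet inflect differently (vegefpom, midavwumul), so the final letter is not what conditions the rule; the first letter is.
"gafwohso" begins with g-. The stems beginning with g- (giruzpen → vegiruzpen, gefpom → vegefpom, gezletto → vegezletto) add the prefix ve-.
The other pattern: stems beginning with d-, p- or w- add mi- … -ul around the stem.
So gafwohso → vegafwohso.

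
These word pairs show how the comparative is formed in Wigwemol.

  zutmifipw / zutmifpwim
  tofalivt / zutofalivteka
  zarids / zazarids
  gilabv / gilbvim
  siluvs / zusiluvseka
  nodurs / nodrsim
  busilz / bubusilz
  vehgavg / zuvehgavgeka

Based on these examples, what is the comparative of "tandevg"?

zarids and siluvs both end in -s yet inflect differently (zazarids, zusiluvseka), so the final letter is not what conditions the rule; the second-to-last letter is.
"tandevg" has second-to-last letter 'v'. The stems whose second-to-last letter is 'v' (tofalivt → zutofalivteka, siluvs → zusiluvseka, vehgavg → zuvehgavgeka) add zu- … -eka around the stem.
So tandevg → zutandevgeka.

zutandevgeka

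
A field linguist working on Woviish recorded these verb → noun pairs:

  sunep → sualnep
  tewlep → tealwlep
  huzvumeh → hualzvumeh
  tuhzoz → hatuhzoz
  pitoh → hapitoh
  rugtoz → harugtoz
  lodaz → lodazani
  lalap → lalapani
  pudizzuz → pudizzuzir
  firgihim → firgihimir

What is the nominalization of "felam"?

felamani

huzvumeh and pitoh both end in -h yet inflect differently (hualzvumeh, hapitoh), so the final letter is not what conditions the rule; the last vowel is.
"felam" has last vowel 'a'. The stems whose last vowel is 'a' (lodaz → lodazani, lalap → lalapani) add -ani.
The other patterns: stems whose last vowel is 'e' insert -al- after the first vowel; stems whose last vowel is 'o' add the prefix ha-; stems whose last vowel is 'i' or 'u' add -ir.
So felam → felamani.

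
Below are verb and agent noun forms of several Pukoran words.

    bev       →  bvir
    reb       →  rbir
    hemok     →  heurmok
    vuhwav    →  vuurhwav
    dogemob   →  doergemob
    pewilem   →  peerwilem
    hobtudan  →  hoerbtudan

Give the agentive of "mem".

mmir

"mem" has 1 vowel. The stems with 1 vowel (bev → bvir, reb → rbir) delete the last vowel and add -ir.
So mem → mmir.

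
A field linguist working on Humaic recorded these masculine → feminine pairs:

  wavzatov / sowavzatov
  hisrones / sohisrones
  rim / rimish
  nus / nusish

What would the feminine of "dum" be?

hisrones and nus both end in -s yet inflect differently (sohisrones, nusish), so the final letter is not what conditions the rule; the number of vowels is.
"dum" has 1 vowel. The stems with 1 vowel (rim → rimish, nus → nusish) add -ish.
The other pattern: stems with 3 vowels add the prefix so-.
So dum → dumish.

dumish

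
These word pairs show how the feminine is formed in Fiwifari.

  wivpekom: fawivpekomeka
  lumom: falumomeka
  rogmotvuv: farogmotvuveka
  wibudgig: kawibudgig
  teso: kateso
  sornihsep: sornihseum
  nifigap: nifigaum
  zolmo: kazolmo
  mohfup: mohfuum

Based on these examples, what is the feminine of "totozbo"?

katotozbo

zolmo and lumom both have last vowel 'o' yet inflect differently (kazolmo, falumomeka), so the last vowel is not what conditions the rule; the final letter is.
"totozbo" ends in -o. The stems ending in -o (zolmo → kazolmo, teso → kateso) add the prefix ka-.
So totozbo → katotozbo.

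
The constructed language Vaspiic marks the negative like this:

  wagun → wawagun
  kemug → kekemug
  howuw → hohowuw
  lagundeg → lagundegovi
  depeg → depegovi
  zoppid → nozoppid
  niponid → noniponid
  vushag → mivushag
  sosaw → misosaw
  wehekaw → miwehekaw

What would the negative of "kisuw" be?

kikisuw

kemug and lagundeg both end in -g yet inflect differently (kekemug, lagundegovi), so the final letter is not what conditions the rule; the last vowel is.
"kisuw" has last vowel 'u'. The stems whose last vowel is 'u' (wagun → wawagun, kemug → kekemug, howuw → hohowuw) repeat the first consonant+vowel as a prefix.
So kisuw → kikisuw.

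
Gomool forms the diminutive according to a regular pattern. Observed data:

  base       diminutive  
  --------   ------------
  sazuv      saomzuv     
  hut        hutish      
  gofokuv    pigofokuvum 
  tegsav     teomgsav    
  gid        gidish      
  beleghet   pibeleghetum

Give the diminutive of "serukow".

piserukowum

hut and beleghet both end in -t yet inflect differently (hutish, pibeleghetum), so the final letter is not what conditions the rule; the number of vowels is.
"serukow" has 3 vowels. The stems with 3 vowels (beleghet → pibeleghetum, gofokuv → pigofokuvum) add pi- … -um around the stem.
So serukow → piserukowum.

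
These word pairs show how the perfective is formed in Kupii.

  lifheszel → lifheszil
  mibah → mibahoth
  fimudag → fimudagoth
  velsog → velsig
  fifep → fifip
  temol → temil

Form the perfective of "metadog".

metadig

fimudag and velsog both end in -g yet inflect differently (fimudagoth, velsig), so the final letter is not what conditions the rule; the last vowel is.
"metadog" has last vowel 'o'. The stems whose last vowel is 'o' (velsog → velsig, temol → temil) change the last vowel to 'i'.
The other pattern: stems whose last vowel is 'a' add -oth.
So metadog → metadig.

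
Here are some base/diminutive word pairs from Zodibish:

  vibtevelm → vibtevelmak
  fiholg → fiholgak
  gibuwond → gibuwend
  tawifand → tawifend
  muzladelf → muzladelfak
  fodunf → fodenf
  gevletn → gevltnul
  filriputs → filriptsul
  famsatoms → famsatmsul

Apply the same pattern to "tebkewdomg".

fodunf and muzladelf both end in -f yet inflect differently (fodenf, muzladelfak), so the final letter is not what conditions the rule; the second-to-last letter is.
"tebkewdomg" has second-to-last letter 'm'. The one such stem in the data (famsatoms → famsatmsul) deletes the last vowel and adds -ul (as do filriputs, gevletn), so the same rule applies.
The other patterns: stems whose second-to-last letter is 'n' change the last vowel to 'e'; stems whose second-to-last letter is 'l' add -ak.
So tebkewdomg → tebkewdmgul.

tebkewdmgul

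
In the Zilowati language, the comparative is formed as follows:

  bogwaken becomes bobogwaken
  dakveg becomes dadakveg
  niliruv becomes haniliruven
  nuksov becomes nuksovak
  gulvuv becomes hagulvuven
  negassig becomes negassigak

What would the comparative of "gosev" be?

gogosev

dakveg and negassig both end in -g yet inflect differently (dadakveg, negassigak), so the final letter is not what conditions the rule; the last vowel is.
"gosev" has last vowel 'e'. The stems whose last vowel is 'e' (dakveg → dadakveg, bogwaken → bobogwaken) repeat the first consonant+vowel as a prefix.
The other patterns: stems whose last vowel is 'u' add ha- … -en around the stem; stems whose last vowel is 'i' or 'o' add -ak.
So gosev → gogosev.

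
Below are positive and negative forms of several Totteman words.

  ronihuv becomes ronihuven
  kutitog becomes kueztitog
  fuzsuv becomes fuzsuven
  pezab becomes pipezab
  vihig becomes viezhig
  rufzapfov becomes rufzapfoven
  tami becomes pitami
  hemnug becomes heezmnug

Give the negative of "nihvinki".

pinihvinki

rufzapfov and kutitog both have last vowel 'o' yet inflect differently (rufzapfoven, kueztitog), so the last vowel is not what conditions the rule; the final letter is.
"nihvinki" ends in -i. The one such stem in the data (tami → pitami) adds the prefix pi-, so the same rule applies.
The other patterns: stems ending in -v add -en; stems ending in -g insert -ez- after the first vowel.
So nihvinki → pinihvinki.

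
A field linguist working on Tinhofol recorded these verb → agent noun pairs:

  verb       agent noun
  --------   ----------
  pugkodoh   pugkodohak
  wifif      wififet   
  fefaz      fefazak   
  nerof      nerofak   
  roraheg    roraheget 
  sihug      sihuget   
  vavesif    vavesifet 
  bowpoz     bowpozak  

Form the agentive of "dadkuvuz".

nerof and wifif both end in -f yet inflect differently (nerofak, wififet), so the final letter is not what conditions the rule; the last vowel is.
"dadkuvuz" has last vowel 'u'. The one such stem in the data (sihug → sihuget) adds -et, so the same rule applies.
The other pattern: stems whose last vowel is 'a' or 'o' add -ak.
So dadkuvuz → dadkuvuzet.

dadkuvuzet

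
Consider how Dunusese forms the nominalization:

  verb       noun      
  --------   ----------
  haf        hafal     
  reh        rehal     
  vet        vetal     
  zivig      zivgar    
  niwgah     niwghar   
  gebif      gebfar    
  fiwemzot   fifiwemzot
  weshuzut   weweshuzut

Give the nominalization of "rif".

rifal

reh and niwgah both end in -h yet inflect differently (rehal, niwghar), so the final letter is not what conditions the rule; the number of vowels is.
"rif" has 1 vowel. The stems with 1 vowel (haf → hafal, reh → rehal, vet → vetal) add -al.
The other patterns: stems with 2 vowels delete the last vowel and add -ar; stems with 3 vowels repeat the first consonant+vowel as a prefix.
So rif → rifal.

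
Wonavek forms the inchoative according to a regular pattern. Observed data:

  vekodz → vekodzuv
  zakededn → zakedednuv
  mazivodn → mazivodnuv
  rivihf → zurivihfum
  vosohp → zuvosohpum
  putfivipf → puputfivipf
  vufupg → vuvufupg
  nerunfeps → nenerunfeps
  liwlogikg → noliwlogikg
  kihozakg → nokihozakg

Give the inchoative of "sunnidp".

rivihf and putfivipf both end in -f yet inflect differently (zurivihfum, puputfivipf), so the final letter is not what conditions the rule; the second-to-last letter is.
"sunnidp" has second-to-last letter 'd'. The stems whose second-to-last letter is 'd' (vekodz → vekodzuv, zakededn → zakedednuv, mazivodn → mazivodnuv) add -uv.
So sunnidp → sunnidpuv.

sunnidpuv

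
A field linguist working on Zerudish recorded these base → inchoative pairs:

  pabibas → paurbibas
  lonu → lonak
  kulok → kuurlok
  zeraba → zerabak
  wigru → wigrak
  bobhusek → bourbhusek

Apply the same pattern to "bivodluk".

pabibas and zeraba both have last vowel 'a' yet inflect differently (paurbibas, zerabak), so the last vowel is not what conditions the rule; whether the stem ends in a vowel or a consonant is.
"bivodluk" ends in a consonant. The stems ending in a consonant (pabibas → paurbibas, bobhusek → bourbhusek, kulok → kuurlok) insert -ur- after the first vowel.
So bivodluk → biurvodluk.

biurvodluk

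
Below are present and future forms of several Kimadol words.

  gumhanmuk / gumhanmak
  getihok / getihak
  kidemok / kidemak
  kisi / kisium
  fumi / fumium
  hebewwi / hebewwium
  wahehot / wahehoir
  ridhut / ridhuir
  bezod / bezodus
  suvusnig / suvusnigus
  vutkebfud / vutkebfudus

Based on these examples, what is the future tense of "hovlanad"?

getihok and wahehot both have last vowel 'o' yet inflect differently (getihak, wahehoir), so the last vowel is not what conditions the rule; the final letter is.
"hovlanad" ends in -d. The stems ending in -d (bezod → bezodus, vutkebfud → vutkebfudus) add -us.
The other patterns: stems ending in -k change the last vowel to 'a'; stems ending in -i add -um; stems ending in -t drop the final letter and add -ir.
So hovlanad → hovlanadus.

hovlanadus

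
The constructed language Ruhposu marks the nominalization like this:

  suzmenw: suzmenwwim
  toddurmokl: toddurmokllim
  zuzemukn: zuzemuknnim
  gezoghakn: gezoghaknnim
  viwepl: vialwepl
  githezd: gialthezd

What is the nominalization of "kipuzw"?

kialpuzw

toddurmokl and viwepl both end in -l yet inflect differently (toddurmokllim, vialwepl), so the final letter is not what conditions the rule; the second-to-last letter is.
"kipuzw" has second-to-last letter 'z'. The one such stem in the data (githezd → gialthezd) inserts -al- after the first vowel (as does viwepl), so the same rule applies.
The other pattern: stems whose second-to-last letter is 'k' or 'n' double the final consonant and add -im.
So kipuzw → kialpuzw.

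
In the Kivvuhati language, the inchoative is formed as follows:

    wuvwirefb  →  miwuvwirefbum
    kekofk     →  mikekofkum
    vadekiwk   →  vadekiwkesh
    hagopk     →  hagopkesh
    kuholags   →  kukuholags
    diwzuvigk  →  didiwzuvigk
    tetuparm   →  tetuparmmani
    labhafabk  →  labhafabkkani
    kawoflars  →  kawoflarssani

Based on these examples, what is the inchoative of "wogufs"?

"wogufs" has second-to-last letter 'f'. The stems whose second-to-last letter is 'f' (wuvwirefb → miwuvwirefbum, kekofk → mikekofkum) add mi- … -um around the stem.
So wogufs → miwogufsum.

miwogufsum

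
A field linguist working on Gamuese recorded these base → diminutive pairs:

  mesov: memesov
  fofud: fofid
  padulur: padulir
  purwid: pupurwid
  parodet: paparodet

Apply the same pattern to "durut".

durit

"durut" has last vowel 'u'. The stems whose last vowel is 'u' (fofud → fofid, padulur → padulir) change the last vowel to 'i'.
The other pattern: stems whose last vowel is 'e', 'i' or 'o' repeat the first consonant+vowel as a prefix.
So durut → durit.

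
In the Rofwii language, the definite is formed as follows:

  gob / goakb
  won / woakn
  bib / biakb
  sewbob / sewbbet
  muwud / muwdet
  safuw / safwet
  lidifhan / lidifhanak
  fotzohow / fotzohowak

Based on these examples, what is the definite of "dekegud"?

gob and sewbob both end in -b yet inflect differently (goakb, sewbbet), so the final letter is not what conditions the rule; the number of vowels is.
"dekegud" has 3 vowels. The stems with 3 vowels (lidifhan → lidifhanak, fotzohow → fotzohowak) add -ak.
So dekegud → dekegudak.

dekegudak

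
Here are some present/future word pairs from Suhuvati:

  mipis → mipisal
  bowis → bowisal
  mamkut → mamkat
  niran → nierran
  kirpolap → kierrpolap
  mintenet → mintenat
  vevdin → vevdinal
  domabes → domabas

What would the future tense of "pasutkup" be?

pasutkap

vevdin and niran both end in -n yet inflect differently (vevdinal, nierran), so the final letter is not what conditions the rule; the last vowel is.
"pasutkup" has last vowel 'u'. The one such stem in the data (mamkut → mamkat) changes the last vowel to 'a' (as do mintenet, domabes), so the same rule applies.
The other patterns: stems whose last vowel is 'i' add -al; stems whose last vowel is 'a' insert -er- after the first vowel.
So pasutkup → pasutkap.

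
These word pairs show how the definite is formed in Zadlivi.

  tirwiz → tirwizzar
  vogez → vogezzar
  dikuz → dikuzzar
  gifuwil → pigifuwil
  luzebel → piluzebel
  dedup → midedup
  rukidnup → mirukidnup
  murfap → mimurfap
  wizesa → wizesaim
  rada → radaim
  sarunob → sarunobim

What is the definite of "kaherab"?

"kaherab" ends in -b. The one such stem in the data (sarunob → sarunobim) adds -im, so the same rule applies.
The other patterns: stems ending in -z double the final consonant and add -ar; stems ending in -l add the prefix pi-; stems ending in -p add the prefix mi-.
So kaherab → kaherabim.

kaherabim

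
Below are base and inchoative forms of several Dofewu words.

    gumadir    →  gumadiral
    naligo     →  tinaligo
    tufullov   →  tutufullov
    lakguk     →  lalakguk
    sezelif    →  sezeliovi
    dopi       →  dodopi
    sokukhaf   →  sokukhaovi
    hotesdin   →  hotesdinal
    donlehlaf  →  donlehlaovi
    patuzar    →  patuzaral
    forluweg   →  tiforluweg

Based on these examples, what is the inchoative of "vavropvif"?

vavropviovi

"vavropvif" ends in -f. The stems ending in -f (donlehlaf → donlehlaovi, sokukhaf → sokukhaovi, sezelif → sezeliovi) drop the final letter and add -ovi.
The other patterns: stems ending in -g or -o add the prefix ti-; stems ending in -n or -r add -al; stems ending in -i, -k or -v repeat the first consonant+vowel as a prefix.
So vavropvif → vavropviovi.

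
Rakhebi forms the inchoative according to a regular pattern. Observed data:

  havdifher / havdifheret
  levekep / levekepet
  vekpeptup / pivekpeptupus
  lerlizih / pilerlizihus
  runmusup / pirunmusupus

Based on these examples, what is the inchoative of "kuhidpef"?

kuhidpefet

"kuhidpef" has last vowel 'e'. The stems whose last vowel is 'e' (havdifher → havdifheret, levekep → levekepet) add -et.
The other pattern: stems whose last vowel is 'i' or 'u' add pi- … -us around the stem.
So kuhidpef → kuhidpefet.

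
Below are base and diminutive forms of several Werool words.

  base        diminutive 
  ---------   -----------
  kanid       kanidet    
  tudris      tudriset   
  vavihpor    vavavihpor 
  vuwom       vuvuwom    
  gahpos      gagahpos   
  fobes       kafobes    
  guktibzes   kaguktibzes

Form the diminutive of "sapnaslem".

kasapnaslem

tudris and gahpos both end in -s yet inflect differently (tudriset, gagahpos), so the final letter is not what conditions the rule; the last vowel is.
"sapnaslem" has last vowel 'e'. The stems whose last vowel is 'e' (fobes → kafobes, guktibzes → kaguktibzes) add the prefix ka-.
The other patterns: stems whose last vowel is 'i' add -et; stems whose last vowel is 'o' repeat the first consonant+vowel as a prefix.
So sapnaslem → kasapnaslem.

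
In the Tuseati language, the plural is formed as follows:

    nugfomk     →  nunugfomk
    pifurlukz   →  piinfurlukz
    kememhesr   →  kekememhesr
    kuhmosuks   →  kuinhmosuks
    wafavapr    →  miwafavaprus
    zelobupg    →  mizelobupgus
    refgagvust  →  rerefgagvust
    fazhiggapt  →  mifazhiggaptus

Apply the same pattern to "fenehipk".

"fenehipk" has second-to-last letter 'p'. The stems whose second-to-last letter is 'p' (wafavapr → miwafavaprus, fazhiggapt → mifazhiggaptus, zelobupg → mizelobupgus) add mi- … -us around the stem.
So fenehipk → mifenehipkus.

mifenehipkus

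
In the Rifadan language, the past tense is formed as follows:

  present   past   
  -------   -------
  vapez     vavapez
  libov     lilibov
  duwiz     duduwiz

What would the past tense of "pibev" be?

Every pair shown (vapez → vavapez, libov → lilibov, duwiz → duduwiz) follows the same rule: repeat the first consonant+vowel as a prefix.
So pibev → pipibev.

pipibev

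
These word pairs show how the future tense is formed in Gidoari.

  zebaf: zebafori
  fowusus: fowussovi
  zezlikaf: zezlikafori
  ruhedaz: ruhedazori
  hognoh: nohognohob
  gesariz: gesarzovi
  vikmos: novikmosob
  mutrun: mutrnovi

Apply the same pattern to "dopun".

fowusus and vikmos both end in -s yet inflect differently (fowussovi, novikmosob), so the final letter is not what conditions the rule; the last vowel is.
"dopun" has last vowel 'u'. The stems whose last vowel is 'u' (mutrun → mutrnovi, fowusus → fowussovi) delete the last vowel and add -ovi.
The other patterns: stems whose last vowel is 'o' add no- … -ob around the stem; stems whose last vowel is 'a' add -ori.
So dopun → dopnovi.

dopnovi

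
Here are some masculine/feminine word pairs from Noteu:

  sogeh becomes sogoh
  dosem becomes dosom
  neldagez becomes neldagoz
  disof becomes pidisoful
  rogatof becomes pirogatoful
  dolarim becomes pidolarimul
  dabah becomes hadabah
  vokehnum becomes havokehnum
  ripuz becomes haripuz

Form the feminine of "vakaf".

"vakaf" has last vowel 'a'. The one such stem in the data (dabah → hadabah) adds the prefix ha-, so the same rule applies.
The other patterns: stems whose last vowel is 'e' change the last vowel to 'o'; stems whose last vowel is 'i' or 'o' add pi- … -ul around the stem.
So vakaf → havakaf.

havakaf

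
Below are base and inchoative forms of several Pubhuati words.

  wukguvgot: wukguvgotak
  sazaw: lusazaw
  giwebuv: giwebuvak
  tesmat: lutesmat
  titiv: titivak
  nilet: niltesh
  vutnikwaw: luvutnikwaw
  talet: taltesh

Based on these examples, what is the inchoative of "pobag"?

tesmat and talet both end in -t yet inflect differently (lutesmat, taltesh), so the final letter is not what conditions the rule; the last vowel is.
"pobag" has last vowel 'a'. The stems whose last vowel is 'a' (sazaw → lusazaw, tesmat → lutesmat, vutnikwaw → luvutnikwaw) add the prefix lu-.
So pobag → lupobag.

lupobag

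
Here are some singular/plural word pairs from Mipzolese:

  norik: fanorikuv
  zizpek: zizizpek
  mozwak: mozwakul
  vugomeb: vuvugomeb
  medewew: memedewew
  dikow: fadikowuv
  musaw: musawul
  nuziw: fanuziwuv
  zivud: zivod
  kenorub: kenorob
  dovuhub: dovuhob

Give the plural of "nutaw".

nutawul

"nutaw" has last vowel 'a'. The stems whose last vowel is 'a' (mozwak → mozwakul, musaw → musawul) add -ul.
The other patterns: stems whose last vowel is 'u' change the last vowel to 'o'; stems whose last vowel is 'e' repeat the first consonant+vowel as a prefix; stems whose last vowel is 'i' or 'o' add fa- … -uv around the stem.
So nutaw → nutawul.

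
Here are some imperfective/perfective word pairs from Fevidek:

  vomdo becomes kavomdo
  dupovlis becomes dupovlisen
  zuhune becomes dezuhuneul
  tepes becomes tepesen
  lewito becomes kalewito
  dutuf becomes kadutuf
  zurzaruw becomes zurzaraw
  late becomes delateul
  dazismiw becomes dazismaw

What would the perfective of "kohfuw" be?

zuhune and tepes both have last vowel 'e' yet inflect differently (dezuhuneul, tepesen), so the last vowel is not what conditions the rule; the final letter is.
"kohfuw" ends in -w. The stems ending in -w (zurzaruw → zurzaraw, dazismiw → dazismaw) change the last vowel to 'a'.
The other patterns: stems ending in -e add de- … -ul around the stem; stems ending in -s add -en; stems ending in -f or -o add the prefix ka-.
So kohfuw → kohfaw.

kohfaw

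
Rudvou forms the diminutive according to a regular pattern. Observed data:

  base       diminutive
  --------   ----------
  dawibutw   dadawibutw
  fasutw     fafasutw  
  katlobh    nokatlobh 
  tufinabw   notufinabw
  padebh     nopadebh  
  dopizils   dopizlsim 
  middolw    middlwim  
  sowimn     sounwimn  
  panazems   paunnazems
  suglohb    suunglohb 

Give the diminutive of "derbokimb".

dawibutw and tufinabw both end in -w yet inflect differently (dadawibutw, notufinabw), so the final letter is not what conditions the rule; the second-to-last letter is.
"derbokimb" has second-to-last letter 'm'. The stems whose second-to-last letter is 'm' (sowimn → sounwimn, panazems → paunnazems) insert -un- after the first vowel.
The other patterns: stems whose second-to-last letter is 't' repeat the first consonant+vowel as a prefix; stems whose second-to-last letter is 'b' add the prefix no-; stems whose second-to-last letter is 'l' delete the last vowel and add -im.
So derbokimb → deunrbokimb.

deunrbokimb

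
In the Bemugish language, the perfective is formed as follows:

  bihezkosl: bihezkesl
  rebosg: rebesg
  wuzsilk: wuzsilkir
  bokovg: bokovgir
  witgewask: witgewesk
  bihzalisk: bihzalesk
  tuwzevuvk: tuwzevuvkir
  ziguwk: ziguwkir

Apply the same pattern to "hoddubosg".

hoddubesg

witgewask and ziguwk both end in -k yet inflect differently (witgewesk, ziguwkir), so the final letter is not what conditions the rule; the second-to-last letter is.
"hoddubosg" has second-to-last letter 's'. The stems whose second-to-last letter is 's' (witgewask → witgewesk, rebosg → rebesg, bihzalisk → bihzalesk) change the last vowel to 'e'.
The other pattern: stems whose second-to-last letter is 'l', 'v' or 'w' add -ir.
So hoddubosg → hoddubesg.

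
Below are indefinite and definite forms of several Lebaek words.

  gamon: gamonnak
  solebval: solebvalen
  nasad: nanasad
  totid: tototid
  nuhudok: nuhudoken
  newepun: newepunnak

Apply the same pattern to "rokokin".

"rokokin" ends in -n. The stems ending in -n (newepun → newepunnak, gamon → gamonnak) double the final consonant and add -ak.
So rokokin → rokokinnak.

rokokinnak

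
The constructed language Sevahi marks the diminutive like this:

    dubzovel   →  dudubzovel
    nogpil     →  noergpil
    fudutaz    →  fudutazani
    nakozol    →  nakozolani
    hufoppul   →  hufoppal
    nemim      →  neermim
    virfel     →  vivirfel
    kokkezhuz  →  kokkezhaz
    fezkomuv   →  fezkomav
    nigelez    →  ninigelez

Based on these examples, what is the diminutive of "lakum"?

"lakum" has last vowel 'u'. The stems whose last vowel is 'u' (hufoppul → hufoppal, fezkomuv → fezkomav, kokkezhuz → kokkezhaz) change the last vowel to 'a'.
The other patterns: stems whose last vowel is 'a' or 'o' add -ani; stems whose last vowel is 'i' insert -er- after the first vowel; stems whose last vowel is 'e' repeat the first consonant+vowel as a prefix.
So lakum → lakam.

lakam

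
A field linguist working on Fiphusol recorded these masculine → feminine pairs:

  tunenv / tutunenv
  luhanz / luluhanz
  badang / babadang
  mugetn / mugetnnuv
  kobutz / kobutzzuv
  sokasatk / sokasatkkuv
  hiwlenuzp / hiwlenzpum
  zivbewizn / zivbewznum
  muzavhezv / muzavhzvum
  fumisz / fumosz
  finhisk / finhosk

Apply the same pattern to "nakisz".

luhanz and kobutz both end in -z yet inflect differently (luluhanz, kobutzzuv), so the final letter is not what conditions the rule; the second-to-last letter is.
"nakisz" has second-to-last letter 's'. The stems whose second-to-last letter is 's' (fumisz → fumosz, finhisk → finhosk) change the last vowel to 'o'.
So nakisz → nakosz.

nakosz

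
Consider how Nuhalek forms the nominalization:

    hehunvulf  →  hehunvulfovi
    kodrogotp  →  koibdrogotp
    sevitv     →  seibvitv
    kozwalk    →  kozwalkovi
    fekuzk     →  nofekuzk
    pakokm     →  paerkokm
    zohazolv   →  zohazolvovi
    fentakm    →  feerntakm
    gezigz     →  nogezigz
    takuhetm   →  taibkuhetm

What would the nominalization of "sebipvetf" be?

"sebipvetf" has second-to-last letter 't'. The stems whose second-to-last letter is 't' (takuhetm → taibkuhetm, kodrogotp → koibdrogotp, sevitv → seibvitv) insert -ib- after the first vowel.
So sebipvetf → seibbipvetf.

seibbipvetf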